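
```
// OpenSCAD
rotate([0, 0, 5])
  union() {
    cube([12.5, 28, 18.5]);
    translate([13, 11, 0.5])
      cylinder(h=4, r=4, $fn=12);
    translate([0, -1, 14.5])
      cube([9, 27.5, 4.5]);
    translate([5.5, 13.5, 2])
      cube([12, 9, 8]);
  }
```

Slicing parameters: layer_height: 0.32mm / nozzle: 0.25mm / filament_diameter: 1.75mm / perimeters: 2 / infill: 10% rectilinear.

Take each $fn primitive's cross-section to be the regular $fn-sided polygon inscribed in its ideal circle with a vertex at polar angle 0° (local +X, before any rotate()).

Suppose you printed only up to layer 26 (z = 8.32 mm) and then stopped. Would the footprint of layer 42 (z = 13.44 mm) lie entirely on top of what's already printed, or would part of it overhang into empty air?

Compare the two slices. At z = 8.32: the cube is present — its section is the full 12.5×28 rectangle (area 350.00 mm²); the cylinder at (13, 11) does not reach this height (z outside [0.5, 4.5]); the cube at (0, -1) does not reach this height (z outside [14.5, 19]); the cube at (5.5, 13.5) (footprint 12×9) is included at this height (area 108.00 mm²); Taking the union: the regions partially overlap — summed areas 458.00 mm² minus the doubly-counted overlap 63.00 mm² gives 395.00 mm² — area = 395.00 mm²; (whole slice rotated 5° about Z — lengths, areas and connectivity unchanged). At z = 13.44: the cube (footprint 12.5×28) is included at this height (area 350.00 mm²); the cylinder at (13, 11) is not intersected at this z (z outside [0.5, 4.5]); the cube at (0, -1) does not reach this height (z outside [14.5, 19]); the cube at (5.5, 13.5) is absent (z outside [2, 10]); Merging all regions: only the 12.5×28 cube is present, so the union is just that shape — area = 350.00 mm²; (rotated 5° about Z; rotation is an isometry so areas/perimeters/island counts are preserved). Checking containment: the cross-section at z = 13.44 is a subset of the cross-section at z = 8.32.

entirely on top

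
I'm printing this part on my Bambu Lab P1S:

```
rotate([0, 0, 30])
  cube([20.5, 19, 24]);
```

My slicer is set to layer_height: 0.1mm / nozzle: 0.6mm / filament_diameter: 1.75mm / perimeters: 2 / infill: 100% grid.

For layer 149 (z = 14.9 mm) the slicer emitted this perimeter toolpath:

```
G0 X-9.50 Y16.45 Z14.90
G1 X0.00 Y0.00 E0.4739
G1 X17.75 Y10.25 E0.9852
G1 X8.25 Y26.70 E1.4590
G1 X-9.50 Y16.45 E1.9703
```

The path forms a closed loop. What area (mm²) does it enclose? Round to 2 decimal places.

389.36 mm²

Apply the shoelace formula to the sequence of (X, Y) vertices; enclosed area = 389.36 mm².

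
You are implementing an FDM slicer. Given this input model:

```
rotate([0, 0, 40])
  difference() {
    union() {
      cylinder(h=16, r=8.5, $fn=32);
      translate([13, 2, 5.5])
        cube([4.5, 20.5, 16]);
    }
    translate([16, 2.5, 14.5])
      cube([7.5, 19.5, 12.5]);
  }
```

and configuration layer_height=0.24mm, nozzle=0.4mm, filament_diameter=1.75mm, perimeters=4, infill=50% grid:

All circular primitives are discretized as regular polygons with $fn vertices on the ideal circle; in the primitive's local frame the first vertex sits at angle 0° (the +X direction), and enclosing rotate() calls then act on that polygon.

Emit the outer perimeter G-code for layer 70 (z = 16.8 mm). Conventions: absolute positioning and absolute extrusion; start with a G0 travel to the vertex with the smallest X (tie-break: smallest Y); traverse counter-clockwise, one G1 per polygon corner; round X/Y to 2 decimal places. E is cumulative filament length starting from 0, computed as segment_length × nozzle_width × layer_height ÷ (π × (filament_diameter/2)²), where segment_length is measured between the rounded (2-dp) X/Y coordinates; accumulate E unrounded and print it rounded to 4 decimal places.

G0 X-4.50 Y25.59 Z16.80
G1 X8.67 Y9.89 E0.8179
G1 X12.12 Y12.78 E0.9975
G1 X11.80 Y13.16 E1.0173
G1 X10.65 Y12.20 E1.0771
G1 X-1.88 Y27.14 E1.8554
G1 X-0.74 Y28.10 E1.9149
G1 X-1.06 Y28.48 E1.9347
G1 X-4.50 Y25.59 E2.1140

At z = 16.8 mm: the cylinder is absent (z outside [0, 16]); the cube at (13, 2) is present — its section is the full 4.5×20.5 rectangle; Merging all regions: only the 4.5×20.5 cube at (13, 2) is present, so the union is just that shape — 1 connected region; the 7.5×19.5 cube at (16, 2.5) contributes its full rectangle; Taking the first minus the rest: starting from the result so far, the 7.5×19.5 cube at (16, 2.5) partially overlaps it — only the 29.25 mm² overlap (of its 146.25 mm²) is removed, clipping the outline — 1 connected region; (whole slice rotated 40° about Z — lengths, areas and connectivity unchanged). The outline is a single polygon with 8 vertices. Extrusion per mm of travel: 0.4 × 0.24 / (π × 0.875²) = 0.039912. Accumulating E over each segment gives final E = 2.1140.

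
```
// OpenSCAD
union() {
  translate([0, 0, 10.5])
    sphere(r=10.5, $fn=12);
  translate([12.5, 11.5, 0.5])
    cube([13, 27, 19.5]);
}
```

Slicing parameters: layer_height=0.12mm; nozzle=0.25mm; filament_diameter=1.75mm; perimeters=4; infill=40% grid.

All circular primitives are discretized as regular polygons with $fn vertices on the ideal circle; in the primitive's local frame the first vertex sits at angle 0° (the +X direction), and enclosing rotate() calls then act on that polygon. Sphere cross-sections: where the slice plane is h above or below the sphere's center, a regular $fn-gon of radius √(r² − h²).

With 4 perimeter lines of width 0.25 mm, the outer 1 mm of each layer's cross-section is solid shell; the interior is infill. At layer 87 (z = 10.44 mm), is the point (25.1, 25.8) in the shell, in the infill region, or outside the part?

At z = 10.44 mm: the r=10.5 sphere contributes a regular 12-gon of circumradius √(10.5²−0.06²) = 10.500; the 13×27 cube at (12.5, 11.5) contributes its full rectangle; Combining (union): the 2 present regions are separate (no shared area or edge), so areas and boundary lengths simply add and each stays a separate island — 2 connected regions. Overall, the cross-section has 2 separate islands. The nearest boundary edge runs (25.50, 38.50)→(25.50, 11.50); distance from the point to it = 0.40 mm. (Shell/infill is judged within the island containing the point — the largest one.) The point is inside the cross-section, 0.40 mm from the nearest boundary — within the 1 mm shell band (4 × 0.25).

shell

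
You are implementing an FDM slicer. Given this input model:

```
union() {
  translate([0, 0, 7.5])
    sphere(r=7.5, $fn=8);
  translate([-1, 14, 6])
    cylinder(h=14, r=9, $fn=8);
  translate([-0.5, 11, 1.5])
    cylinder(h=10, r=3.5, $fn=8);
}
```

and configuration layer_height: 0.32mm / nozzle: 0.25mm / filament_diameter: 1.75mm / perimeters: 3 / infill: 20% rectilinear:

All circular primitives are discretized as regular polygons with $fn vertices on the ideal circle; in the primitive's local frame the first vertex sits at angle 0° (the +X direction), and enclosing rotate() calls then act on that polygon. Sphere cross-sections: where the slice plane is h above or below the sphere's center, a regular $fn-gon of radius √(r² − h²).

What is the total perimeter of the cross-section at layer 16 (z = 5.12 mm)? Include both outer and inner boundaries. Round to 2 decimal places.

At z = 5.12 mm: the sphere: section is a regular 8-gon, circumradius = √(r²−h²) = √(7.5²−2.38²) = 7.112 (perimeter = 2·8·7.112·sin(180°/8) = 43.55 mm); the cylinder at (-1, 14) is absent (z outside [6, 20]); the r=3.5 cylinder at (-0.5, 11) gives a regular 8-gon of circumradius 3.5 (constant along its height) (perimeter = 2·8·3.500·sin(180°/8) = 21.43 mm); Combining (union): the 2 present regions are separate (no shared area or edge), so areas and boundary lengths simply add and each stays a separate island — boundary = 64.98 mm. Overall, the cross-section has 2 separate islands. Total boundary length (outer) = 64.98 mm.

64.98 mm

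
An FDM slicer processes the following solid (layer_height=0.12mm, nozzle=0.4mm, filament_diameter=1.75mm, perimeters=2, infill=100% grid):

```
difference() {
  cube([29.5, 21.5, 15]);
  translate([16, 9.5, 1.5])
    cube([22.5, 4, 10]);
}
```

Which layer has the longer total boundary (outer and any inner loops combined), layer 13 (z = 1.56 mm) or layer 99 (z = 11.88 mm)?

layer 13 (z = 1.56 mm)

Layer 13 (z = 1.56): the cube (footprint 29.5×21.5) is included at this height (perimeter 102.00 mm); the cube at (16, 9.5) (footprint 22.5×4) is included at this height (perimeter 53.00 mm); After the difference (first − rest): starting from the 29.5×21.5 cube, the 22.5×4 cube at (16, 9.5) partially overlaps it — only the 54.00 mm² overlap (of its 90.00 mm²) is removed, clipping the outline — boundary = 129.00 mm. So its perimeter = 129.00 mm. Layer 99 (z = 11.88): the cube (footprint 29.5×21.5) is included at this height (perimeter 102.00 mm); the cube at (16, 9.5) is not intersected at this z (z outside [1.5, 11.5]); After the difference (first − rest): none of the subtracted shapes is present at this height, so the 29.5×21.5 cube is unchanged — boundary = 102.00 mm. So its perimeter = 102.00 mm. Layer 13 is larger (129.00 vs 102.00 mm).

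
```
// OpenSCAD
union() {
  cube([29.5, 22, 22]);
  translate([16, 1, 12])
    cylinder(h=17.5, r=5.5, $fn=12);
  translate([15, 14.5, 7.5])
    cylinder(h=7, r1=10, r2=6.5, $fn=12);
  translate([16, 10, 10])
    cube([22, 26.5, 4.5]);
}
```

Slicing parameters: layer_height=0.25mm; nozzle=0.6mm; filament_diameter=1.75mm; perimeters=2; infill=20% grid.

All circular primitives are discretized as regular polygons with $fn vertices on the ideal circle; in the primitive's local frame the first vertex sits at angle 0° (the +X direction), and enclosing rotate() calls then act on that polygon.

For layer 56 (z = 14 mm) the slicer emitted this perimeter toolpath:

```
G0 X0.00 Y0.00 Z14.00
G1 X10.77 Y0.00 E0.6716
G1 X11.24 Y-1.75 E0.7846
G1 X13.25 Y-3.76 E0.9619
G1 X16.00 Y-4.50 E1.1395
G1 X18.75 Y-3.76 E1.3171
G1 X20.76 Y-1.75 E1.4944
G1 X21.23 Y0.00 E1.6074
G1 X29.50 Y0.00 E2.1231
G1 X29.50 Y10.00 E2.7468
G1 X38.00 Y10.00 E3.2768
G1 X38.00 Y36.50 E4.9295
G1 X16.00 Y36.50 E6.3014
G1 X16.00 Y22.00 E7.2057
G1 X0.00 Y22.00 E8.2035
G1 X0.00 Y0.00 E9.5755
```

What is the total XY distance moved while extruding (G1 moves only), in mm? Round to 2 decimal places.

153.54 mm

Sum the Euclidean lengths of each G1 segment: total = 153.54 mm.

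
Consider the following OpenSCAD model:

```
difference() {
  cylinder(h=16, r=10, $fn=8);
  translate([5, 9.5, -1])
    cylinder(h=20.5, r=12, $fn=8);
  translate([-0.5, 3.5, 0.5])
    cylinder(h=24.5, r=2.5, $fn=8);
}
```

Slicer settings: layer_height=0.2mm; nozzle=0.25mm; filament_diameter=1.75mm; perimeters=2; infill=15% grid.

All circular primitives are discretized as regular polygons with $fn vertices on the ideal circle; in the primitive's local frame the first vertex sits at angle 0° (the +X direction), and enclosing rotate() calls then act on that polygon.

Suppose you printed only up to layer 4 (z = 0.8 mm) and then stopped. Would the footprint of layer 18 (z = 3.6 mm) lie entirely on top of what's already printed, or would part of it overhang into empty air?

entirely on top

Compare the two slices. At z = 0.8: the cylinder: section is a regular 8-gon, circumradius r=10 (area = (8/2)·10.000²·sin(360°/8) = 282.84 mm²); the r=12 cylinder at (5, 9.5) contributes a regular 8-gon of circumradius 12 (area = (8/2)·12.000²·sin(360°/8) = 407.29 mm²); the r=2.5 cylinder at (-0.5, 3.5) contributes a regular 8-gon of circumradius 2.5 (area = (8/2)·2.500²·sin(360°/8) = 17.68 mm²); Taking the first minus the rest: starting from the r=10 cylinder (282.84 mm²), the r=12 cylinder at (5, 9.5) partially overlaps it — only the 126.68 mm² overlap (of its 407.29 mm²) is removed, clipping the outline; the r=2.5 cylinder at (-0.5, 3.5) misses the remaining region (no effect) — area = 156.16 mm². At z = 3.6: the r=10 cylinder gives a regular 8-gon of circumradius 10 (constant along its height) (area = (8/2)·10.000²·sin(360°/8) = 282.84 mm²); the r=12 cylinder at (5, 9.5) gives a regular 8-gon of circumradius 12 (constant along its height) (area = (8/2)·12.000²·sin(360°/8) = 407.29 mm²); the r=2.5 cylinder at (-0.5, 3.5) gives a regular 8-gon of circumradius 2.5 (constant along its height) (area = (8/2)·2.500²·sin(360°/8) = 17.68 mm²); Taking the first minus the rest: starting from the r=10 cylinder (282.84 mm²), the r=12 cylinder at (5, 9.5) partially overlaps it — only the 126.68 mm² overlap (of its 407.29 mm²) is removed, clipping the outline; the r=2.5 cylinder at (-0.5, 3.5) misses the remaining region (no effect) — area = 156.16 mm². Checking containment: the cross-section at z = 3.6 is a subset of the cross-section at z = 0.8.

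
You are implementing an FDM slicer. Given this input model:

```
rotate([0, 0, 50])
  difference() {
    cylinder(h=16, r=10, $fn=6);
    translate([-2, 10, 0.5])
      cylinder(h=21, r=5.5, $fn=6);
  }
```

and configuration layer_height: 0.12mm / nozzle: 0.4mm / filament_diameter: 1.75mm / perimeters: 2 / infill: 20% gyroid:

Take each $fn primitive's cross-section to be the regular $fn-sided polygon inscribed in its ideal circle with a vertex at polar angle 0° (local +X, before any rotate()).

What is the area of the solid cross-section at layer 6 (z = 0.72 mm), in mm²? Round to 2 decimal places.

At z = 0.72 mm: the r=10 cylinder contributes a regular 6-gon of circumradius 10 (area = (6/2)·10.000²·sin(360°/6) = 259.81 mm²); the r=5.5 cylinder at (-2, 10) gives a regular 6-gon of circumradius 5.5 (constant along its height) (area = (6/2)·5.500²·sin(360°/6) = 78.59 mm²); Taking the first minus the rest: starting from the r=10 cylinder (259.81 mm²), the r=5.5 cylinder at (-2, 10) partially overlaps it — only the 24.30 mm² overlap (of its 78.59 mm²) is removed, clipping the outline — area = 235.50 mm²; (rotated 50° about Z; rotation is an isometry so areas/perimeters/island counts are preserved). Overall, the cross-section is a single solid region. Net area = 235.50 mm².

235.50 mm²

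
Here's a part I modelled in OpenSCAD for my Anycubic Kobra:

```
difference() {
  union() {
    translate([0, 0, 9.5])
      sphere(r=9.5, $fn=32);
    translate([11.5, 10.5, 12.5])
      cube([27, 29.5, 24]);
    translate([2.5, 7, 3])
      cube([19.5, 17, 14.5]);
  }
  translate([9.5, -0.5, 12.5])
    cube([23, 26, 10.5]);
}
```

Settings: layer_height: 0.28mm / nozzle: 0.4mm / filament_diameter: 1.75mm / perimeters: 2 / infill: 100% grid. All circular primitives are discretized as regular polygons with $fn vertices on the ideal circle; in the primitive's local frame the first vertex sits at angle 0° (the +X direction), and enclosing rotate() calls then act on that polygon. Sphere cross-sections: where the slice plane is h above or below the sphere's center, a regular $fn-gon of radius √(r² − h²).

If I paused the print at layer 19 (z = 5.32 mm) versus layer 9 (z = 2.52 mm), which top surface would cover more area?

Layer 19 (z = 5.32): the sphere: section is a regular 32-gon, circumradius = √(r²−h²) = √(9.5²−4.18²) = 8.531 (area = (32/2)·8.531²·sin(360°/32) = 227.17 mm²); the cube at (11.5, 10.5) is absent (z outside [12.5, 36.5]); the 19.5×17 cube at (2.5, 7) contributes its full rectangle (area 331.50 mm²); Taking the union: the regions partially overlap — summed areas 558.67 mm² minus the doubly-counted overlap 1.49 mm² gives 557.18 mm² — area = 557.18 mm²; the cube at (9.5, -0.5) is not intersected at this z (z outside [12.5, 23]); Taking the first minus the rest: none of the subtracted shapes is present at this height, so the result so far is unchanged — area = 557.18 mm². So its area = 557.18 mm². Layer 9 (z = 2.52): the r=9.5 sphere slices to a regular 32-gon of circumradius 6.444 (√(r²−h²) with h=6.98 from center) (area = (32/2)·6.444²·sin(360°/32) = 129.63 mm²); the cube at (11.5, 10.5) does not reach this height (z outside [12.5, 36.5]); the cube at (2.5, 7) is absent (z outside [3, 17.5]); Merging all regions: only the r=9.5 sphere is present, so the union is just that shape — area = 129.63 mm²; the cube at (9.5, -0.5) is absent (z outside [12.5, 23]); After the difference (first − rest): none of the subtracted shapes is present at this height, so the result so far is unchanged — area = 129.63 mm². So its area = 129.63 mm². Layer 19 is larger (557.18 vs 129.63 mm²).

layer 19 (z = 5.32 mm)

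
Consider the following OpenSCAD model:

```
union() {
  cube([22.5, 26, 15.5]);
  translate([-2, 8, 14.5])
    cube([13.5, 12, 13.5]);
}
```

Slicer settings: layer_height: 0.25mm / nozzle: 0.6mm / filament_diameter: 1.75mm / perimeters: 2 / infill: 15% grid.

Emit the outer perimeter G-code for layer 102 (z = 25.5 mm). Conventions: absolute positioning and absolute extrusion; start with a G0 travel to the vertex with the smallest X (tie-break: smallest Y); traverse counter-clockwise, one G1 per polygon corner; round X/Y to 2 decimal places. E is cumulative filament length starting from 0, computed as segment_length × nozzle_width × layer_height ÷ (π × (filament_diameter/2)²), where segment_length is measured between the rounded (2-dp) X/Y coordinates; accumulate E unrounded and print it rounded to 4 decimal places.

G0 X-2.00 Y8.00 Z25.50
G1 X11.50 Y8.00 E0.8419
G1 X11.50 Y20.00 E1.5903
G1 X-2.00 Y20.00 E2.4321
G1 X-2.00 Y8.00 E3.1805

At z = 25.5 mm: the cube is absent (z outside [0, 15.5]); the 13.5×12 cube at (-2, 8) contributes its full rectangle; Merging all regions: only the 13.5×12 cube at (-2, 8) is present, so the union is just that shape — 1 connected region. The outline is a single polygon with 4 vertices. Extrusion per mm of travel: 0.6 × 0.25 / (π × 0.875²) = 0.062363. Accumulating E over each segment gives final E = 3.1805.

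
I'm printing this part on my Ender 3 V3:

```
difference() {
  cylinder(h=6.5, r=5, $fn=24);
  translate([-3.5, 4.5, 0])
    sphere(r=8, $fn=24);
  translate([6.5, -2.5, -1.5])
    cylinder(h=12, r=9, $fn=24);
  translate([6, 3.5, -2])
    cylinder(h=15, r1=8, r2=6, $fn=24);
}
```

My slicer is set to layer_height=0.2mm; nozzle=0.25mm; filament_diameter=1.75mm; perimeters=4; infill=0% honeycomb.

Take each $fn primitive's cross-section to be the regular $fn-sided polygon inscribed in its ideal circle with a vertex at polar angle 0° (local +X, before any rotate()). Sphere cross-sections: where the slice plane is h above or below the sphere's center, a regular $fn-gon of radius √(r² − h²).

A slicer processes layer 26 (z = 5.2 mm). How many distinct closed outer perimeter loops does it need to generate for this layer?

At z = 5.2 mm: the r=5 cylinder contributes a regular 24-gon of circumradius 5; the r=8 sphere at (-3.5, 4.5) contributes a regular 24-gon of circumradius √(8²−5.2²) = 6.079; the r=9 cylinder at (6.5, -2.5) contributes a regular 24-gon of circumradius 9; the cone at (6, 3.5) (r1=8→r2=6) has section circumradius 7.040 here — a regular 24-gon; Subtracting the remaining from the first: starting from the r=5 cylinder, the r=8 sphere at (-3.5, 4.5) partially overlaps it — only the 35.07 mm² overlap (of its 114.79 mm²) is removed, clipping the outline; the r=9 cylinder at (6.5, -2.5) partially overlaps it — only the 38.34 mm² overlap (of its 251.57 mm²) is removed, clipping the outline; the cone at (6, 3.5) misses the remaining region (no effect) — 1 connected region. The result has 1 disconnected region.

1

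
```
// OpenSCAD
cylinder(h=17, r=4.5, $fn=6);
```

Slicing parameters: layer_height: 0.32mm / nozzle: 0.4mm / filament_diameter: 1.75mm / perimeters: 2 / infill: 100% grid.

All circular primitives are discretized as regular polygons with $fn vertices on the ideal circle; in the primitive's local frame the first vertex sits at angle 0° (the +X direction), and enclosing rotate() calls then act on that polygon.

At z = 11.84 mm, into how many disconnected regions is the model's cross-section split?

1

At z = 11.84 mm: the cylinder: section is a regular 6-gon, circumradius r=4.5. The result has 1 disconnected region.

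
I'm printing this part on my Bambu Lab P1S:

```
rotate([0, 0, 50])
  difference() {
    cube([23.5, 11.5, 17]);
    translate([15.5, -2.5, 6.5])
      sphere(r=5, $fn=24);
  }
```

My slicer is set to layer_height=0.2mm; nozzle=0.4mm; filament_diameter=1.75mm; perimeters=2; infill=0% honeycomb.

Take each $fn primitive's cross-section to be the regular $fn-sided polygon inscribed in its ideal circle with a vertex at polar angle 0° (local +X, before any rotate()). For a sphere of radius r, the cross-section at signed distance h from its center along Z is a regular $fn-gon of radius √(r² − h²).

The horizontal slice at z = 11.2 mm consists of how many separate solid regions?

1

At z = 11.2 mm: the cube (footprint 23.5×11.5) is included at this height; the sphere at (15.5, -2.5): section is a regular 24-gon, circumradius = √(r²−h²) = √(5²−4.7²) = 1.706; Subtracting the remaining from the first: starting from the 23.5×11.5 cube, the r=5 sphere at (15.5, -2.5) misses the remaining region (no effect) — 1 connected region; (rotated 50° about Z; rotation is an isometry so areas/perimeters/island counts are preserved). The result has 1 disconnected region.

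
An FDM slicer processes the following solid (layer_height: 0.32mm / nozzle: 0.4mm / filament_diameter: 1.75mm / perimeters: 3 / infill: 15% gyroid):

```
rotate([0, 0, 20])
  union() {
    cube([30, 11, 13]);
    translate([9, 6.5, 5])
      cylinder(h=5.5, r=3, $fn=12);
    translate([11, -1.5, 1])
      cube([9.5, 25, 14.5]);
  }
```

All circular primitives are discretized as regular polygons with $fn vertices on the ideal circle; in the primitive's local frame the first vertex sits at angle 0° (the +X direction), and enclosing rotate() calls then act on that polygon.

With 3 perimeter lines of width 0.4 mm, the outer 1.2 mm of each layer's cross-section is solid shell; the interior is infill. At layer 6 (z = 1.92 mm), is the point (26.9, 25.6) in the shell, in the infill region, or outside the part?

At z = 1.92 mm: the cube (footprint 30×11) is included at this height; the cylinder at (9, 6.5) is not intersected at this z (z outside [5, 10.5]); the cube at (11, -1.5) (footprint 9.5×25) is included at this height; Merging all regions: the regions partially overlap (shared area 104.50 mm²), so overlapping operands fuse into one piece — 1 connected region; (whole slice rotated 20° about Z — lengths, areas and connectivity unchanged). Overall, the cross-section is a single solid region. Undo the 20° rotation: the query point maps to (34.033, 14.856) in the un-rotated model frame. The nearest boundary edge runs (20.50, 11.00)→(30.00, 11.00); distance from the point to it = 5.58 mm. The point is not inside any of the regions above, so it lies outside the cross-section (5.58 mm from the nearest boundary).

outside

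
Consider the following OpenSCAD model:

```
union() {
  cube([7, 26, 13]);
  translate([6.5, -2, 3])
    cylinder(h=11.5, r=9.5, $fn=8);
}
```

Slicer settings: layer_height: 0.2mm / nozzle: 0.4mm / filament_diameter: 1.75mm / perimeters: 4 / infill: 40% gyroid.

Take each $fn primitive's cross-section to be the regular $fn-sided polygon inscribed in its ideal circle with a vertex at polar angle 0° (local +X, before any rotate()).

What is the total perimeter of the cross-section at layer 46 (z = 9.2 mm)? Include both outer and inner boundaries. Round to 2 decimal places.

97.49 mm

At z = 9.2 mm: the cube is present — its section is the full 7×26 rectangle (perimeter 66.00 mm); the cylinder at (6.5, -2): section is a regular 8-gon, circumradius r=9.5 (perimeter = 2·8·9.500·sin(180°/8) = 58.17 mm); Taking the union: the regions partially overlap (shared area 43.70 mm²), so the edge portions inside another operand are dropped and the merged outline is re-measured after clipping — boundary = 97.49 mm. Overall, the cross-section is a single solid region. Total boundary length (outer) = 97.49 mm.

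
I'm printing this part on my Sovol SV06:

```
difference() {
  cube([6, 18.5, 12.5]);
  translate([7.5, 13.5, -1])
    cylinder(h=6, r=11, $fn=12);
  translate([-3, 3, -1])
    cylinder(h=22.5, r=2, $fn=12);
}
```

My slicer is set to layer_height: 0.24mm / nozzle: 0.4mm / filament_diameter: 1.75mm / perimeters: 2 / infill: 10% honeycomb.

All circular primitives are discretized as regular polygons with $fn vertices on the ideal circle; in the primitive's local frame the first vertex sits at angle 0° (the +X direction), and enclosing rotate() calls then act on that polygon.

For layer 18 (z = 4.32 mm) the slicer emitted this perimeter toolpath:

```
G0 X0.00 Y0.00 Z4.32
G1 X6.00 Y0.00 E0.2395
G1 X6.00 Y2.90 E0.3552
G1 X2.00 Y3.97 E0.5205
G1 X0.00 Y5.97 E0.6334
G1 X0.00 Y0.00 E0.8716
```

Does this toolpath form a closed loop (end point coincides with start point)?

Start point (G0): (0.00, 0.00). End point (last G1): the path returns to the start — closed.

yes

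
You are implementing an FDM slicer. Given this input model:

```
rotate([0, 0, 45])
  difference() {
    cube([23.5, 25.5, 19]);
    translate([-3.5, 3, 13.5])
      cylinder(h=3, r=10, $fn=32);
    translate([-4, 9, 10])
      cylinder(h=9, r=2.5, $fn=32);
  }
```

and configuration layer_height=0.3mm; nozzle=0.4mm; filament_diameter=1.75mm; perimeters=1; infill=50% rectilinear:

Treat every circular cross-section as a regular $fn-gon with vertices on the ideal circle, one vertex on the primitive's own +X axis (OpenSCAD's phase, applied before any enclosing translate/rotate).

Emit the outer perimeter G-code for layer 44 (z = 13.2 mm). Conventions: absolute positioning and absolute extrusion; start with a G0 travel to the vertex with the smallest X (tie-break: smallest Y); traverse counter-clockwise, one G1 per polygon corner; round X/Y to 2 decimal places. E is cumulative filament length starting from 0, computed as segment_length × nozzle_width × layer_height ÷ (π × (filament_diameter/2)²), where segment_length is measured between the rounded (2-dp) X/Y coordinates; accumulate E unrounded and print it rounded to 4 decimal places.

At z = 13.2 mm: the cube is present — its section is the full 23.5×25.5 rectangle; the cylinder at (-3.5, 3) does not reach this height (z outside [13.5, 16.5]); the cylinder at (-4, 9): section is a regular 32-gon, circumradius r=2.5; After the difference (first − rest): starting from the 23.5×25.5 cube, the r=2.5 cylinder at (-4, 9) misses the remaining region (no effect) — 1 connected region; (whole slice rotated 45° about Z — lengths, areas and connectivity unchanged). The outline is a single polygon with 4 vertices. Extrusion per mm of travel: 0.4 × 0.3 / (π × 0.875²) = 0.049890. Accumulating E over each segment gives final E = 4.8895.

G0 X-18.03 Y18.03 Z13.20
G1 X0.00 Y0.00 E1.2721
G1 X16.62 Y16.62 E2.4447
G1 X-1.41 Y34.65 E3.7169
G1 X-18.03 Y18.03 E4.8895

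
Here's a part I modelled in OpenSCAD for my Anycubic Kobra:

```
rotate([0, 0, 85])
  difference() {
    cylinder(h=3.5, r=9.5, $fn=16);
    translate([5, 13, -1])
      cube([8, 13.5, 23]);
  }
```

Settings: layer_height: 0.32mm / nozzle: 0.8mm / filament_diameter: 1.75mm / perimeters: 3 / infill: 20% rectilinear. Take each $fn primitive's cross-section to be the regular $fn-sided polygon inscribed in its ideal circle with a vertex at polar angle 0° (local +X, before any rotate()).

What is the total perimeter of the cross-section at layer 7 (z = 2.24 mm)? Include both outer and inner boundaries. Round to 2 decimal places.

59.31 mm

At z = 2.24 mm: the cylinder: section is a regular 16-gon, circumradius r=9.5 (perimeter = 2·16·9.500·sin(180°/16) = 59.31 mm); the 8×13.5 cube at (5, 13) contributes its full rectangle (perimeter 43.00 mm); Taking the first minus the rest: starting from the r=9.5 cylinder, the 8×13.5 cube at (5, 13) misses the remaining region (no effect) — boundary = 59.31 mm; (rotated 85° about Z; rotation is an isometry so areas/perimeters/island counts are preserved). Overall, the cross-section is a single solid region. Total boundary length (outer) = 59.31 mm.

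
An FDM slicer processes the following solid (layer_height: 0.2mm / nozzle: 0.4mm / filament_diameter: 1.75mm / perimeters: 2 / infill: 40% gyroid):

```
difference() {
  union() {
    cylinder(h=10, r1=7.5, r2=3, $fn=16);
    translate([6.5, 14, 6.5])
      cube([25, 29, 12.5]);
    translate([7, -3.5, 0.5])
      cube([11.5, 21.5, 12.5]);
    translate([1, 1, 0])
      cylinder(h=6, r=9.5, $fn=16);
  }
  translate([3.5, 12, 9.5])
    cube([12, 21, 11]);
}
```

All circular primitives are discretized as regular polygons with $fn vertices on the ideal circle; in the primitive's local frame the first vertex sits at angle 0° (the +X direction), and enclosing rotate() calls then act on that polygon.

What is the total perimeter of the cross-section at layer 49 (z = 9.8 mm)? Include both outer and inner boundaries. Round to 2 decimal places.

At z = 9.8 mm: the cone: at t=0.980 of its height the radius interpolates to r₁+(r₂−r₁)t = 3.090, giving a regular 16-gon of that circumradius (perimeter = 2·16·3.090·sin(180°/16) = 19.29 mm); the cube at (6.5, 14) is present — its section is the full 25×29 rectangle (perimeter 108.00 mm); the cube at (7, -3.5) (footprint 11.5×21.5) is included at this height (perimeter 66.00 mm); the cylinder at (1, 1) is absent (z outside [0, 6]); Combining (union): the regions partially overlap (shared area 46.00 mm²), so the edge portions inside another operand are dropped and the merged outline is re-measured after clipping — boundary = 162.29 mm; the 12×21 cube at (3.5, 12) contributes its full rectangle (perimeter 66.00 mm); After the difference (first − rest): starting from the result so far, the 12×21 cube at (3.5, 12) partially overlaps it — only the 188.00 mm² overlap (of its 252.00 mm²) is removed, clipping the outline — boundary = 179.29 mm. Overall, the cross-section has 2 separate islands. Total boundary length (outer) = 179.29 mm.

179.29 mm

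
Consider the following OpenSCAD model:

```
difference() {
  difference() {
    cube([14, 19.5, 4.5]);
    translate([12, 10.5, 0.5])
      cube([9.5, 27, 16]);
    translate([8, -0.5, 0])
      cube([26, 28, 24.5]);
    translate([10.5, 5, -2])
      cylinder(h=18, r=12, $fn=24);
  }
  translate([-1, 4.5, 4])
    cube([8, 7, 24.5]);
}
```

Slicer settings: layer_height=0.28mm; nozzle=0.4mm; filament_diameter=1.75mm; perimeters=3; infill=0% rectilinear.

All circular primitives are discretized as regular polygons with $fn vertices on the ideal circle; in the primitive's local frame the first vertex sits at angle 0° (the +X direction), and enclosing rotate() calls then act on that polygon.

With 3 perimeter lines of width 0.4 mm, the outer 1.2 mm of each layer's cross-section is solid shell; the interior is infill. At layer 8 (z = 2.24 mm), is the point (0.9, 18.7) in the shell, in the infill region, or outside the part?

shell

At z = 2.24 mm: the cube (footprint 14×19.5) is included at this height; the cube at (12, 10.5) (footprint 9.5×27) is included at this height; the cube at (8, -0.5) is present — its section is the full 26×28 rectangle; the cylinder at (10.5, 5): section is a regular 24-gon, circumradius r=12; After the difference (first − rest): starting from the 14×19.5 cube, the 9.5×27 cube at (12, 10.5) partially overlaps it — only the 18.00 mm² overlap (of its 256.50 mm²) is removed, clipping the outline; the 26×28 cube at (8, -0.5) partially overlaps it — only the 99.00 mm² overlap (of its 728.00 mm²) is removed, clipping the outline; the r=12 cylinder at (10.5, 5) partially overlaps it — only the 116.76 mm² overlap (of its 447.24 mm²) is removed, clipping the outline — 1 connected region; the cube at (-1, 4.5) is absent (z outside [4, 28.5]); Subtracting the remaining from the first: none of the subtracted shapes is present at this height, so the result so far is unchanged — 1 connected region. Overall, the cross-section is a single solid region. The nearest boundary edge runs (0.00, 19.50)→(8.00, 19.50); distance from the point to it = 0.80 mm. The point is inside the cross-section, 0.80 mm from the nearest boundary — within the 1.2 mm shell band (3 × 0.4).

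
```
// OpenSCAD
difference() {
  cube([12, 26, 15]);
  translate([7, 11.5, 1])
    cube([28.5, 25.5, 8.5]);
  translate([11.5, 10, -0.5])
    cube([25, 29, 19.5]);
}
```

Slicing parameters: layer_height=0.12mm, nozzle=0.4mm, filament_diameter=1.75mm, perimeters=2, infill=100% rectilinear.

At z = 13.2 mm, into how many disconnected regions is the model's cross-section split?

At z = 13.2 mm: the 12×26 cube contributes its full rectangle; the cube at (7, 11.5) is absent (z outside [1, 9.5]); the 25×29 cube at (11.5, 10) contributes its full rectangle; After the difference (first − rest): starting from the 12×26 cube, the 25×29 cube at (11.5, 10) partially overlaps it — only the 8.00 mm² overlap (of its 725.00 mm²) is removed, clipping the outline — 1 connected region. The result has 1 disconnected region.

1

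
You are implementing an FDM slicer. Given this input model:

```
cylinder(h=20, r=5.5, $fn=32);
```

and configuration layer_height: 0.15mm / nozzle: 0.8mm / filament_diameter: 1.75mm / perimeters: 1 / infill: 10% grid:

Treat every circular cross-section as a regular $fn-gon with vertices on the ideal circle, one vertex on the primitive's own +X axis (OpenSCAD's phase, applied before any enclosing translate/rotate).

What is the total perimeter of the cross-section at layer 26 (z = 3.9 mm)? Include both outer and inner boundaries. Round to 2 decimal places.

34.50 mm

At z = 3.9 mm: the r=5.5 cylinder contributes a regular 32-gon of circumradius 5.5 (perimeter = 2·32·5.500·sin(180°/32) = 34.50 mm). Overall, the cross-section is a single solid region. Total boundary length (outer) = 34.50 mm.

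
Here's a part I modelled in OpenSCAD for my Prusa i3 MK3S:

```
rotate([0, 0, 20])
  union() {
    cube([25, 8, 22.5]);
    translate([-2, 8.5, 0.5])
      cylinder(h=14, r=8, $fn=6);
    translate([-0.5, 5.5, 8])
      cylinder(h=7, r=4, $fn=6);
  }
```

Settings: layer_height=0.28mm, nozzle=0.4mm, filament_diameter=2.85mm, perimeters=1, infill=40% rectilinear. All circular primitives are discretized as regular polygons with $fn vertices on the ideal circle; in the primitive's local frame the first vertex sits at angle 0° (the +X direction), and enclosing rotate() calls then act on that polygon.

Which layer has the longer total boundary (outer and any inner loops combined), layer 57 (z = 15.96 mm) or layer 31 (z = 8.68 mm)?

layer 31 (z = 8.68 mm)

Layer 57 (z = 15.96): the cube (footprint 25×8) is included at this height (perimeter 66.00 mm); the cylinder at (-2, 8.5) does not reach this height (z outside [0.5, 14.5]); the cylinder at (-0.5, 5.5) is not intersected at this z (z outside [8, 15]); Merging all regions: only the 25×8 cube is present, so the union is just that shape — boundary = 66.00 mm; (rotated 20° about Z; rotation is an isometry so areas/perimeters/island counts are preserved). So its perimeter = 66.00 mm. Layer 31 (z = 8.68): the 25×8 cube contributes its full rectangle (perimeter 66.00 mm); the cylinder at (-2, 8.5): section is a regular 6-gon, circumradius r=8 (perimeter = 2·6·8.000·sin(180°/6) = 48.00 mm); the r=4 cylinder at (-0.5, 5.5) gives a regular 6-gon of circumradius 4 (constant along its height) (perimeter = 2·6·4.000·sin(180°/6) = 24.00 mm); Taking the union: the regions partially overlap (shared area 66.35 mm²), so the edge portions inside another operand are dropped and the merged outline is re-measured after clipping — boundary = 92.44 mm; (rotated 20° about Z; rotation is an isometry so areas/perimeters/island counts are preserved). So its perimeter = 92.44 mm. Layer 31 is larger (92.44 vs 66.00 mm).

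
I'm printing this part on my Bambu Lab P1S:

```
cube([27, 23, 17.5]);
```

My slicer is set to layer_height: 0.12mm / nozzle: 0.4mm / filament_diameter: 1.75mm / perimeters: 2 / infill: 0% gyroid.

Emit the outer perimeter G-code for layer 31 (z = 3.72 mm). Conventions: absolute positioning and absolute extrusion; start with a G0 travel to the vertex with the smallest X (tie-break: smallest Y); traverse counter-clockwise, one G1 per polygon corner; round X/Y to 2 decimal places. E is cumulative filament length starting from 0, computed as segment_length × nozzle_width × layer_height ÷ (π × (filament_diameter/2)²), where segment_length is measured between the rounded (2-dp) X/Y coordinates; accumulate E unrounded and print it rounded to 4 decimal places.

G0 X0.00 Y0.00 Z3.72
G1 X27.00 Y0.00 E0.5388
G1 X27.00 Y23.00 E0.9978
G1 X0.00 Y23.00 E1.5366
G1 X0.00 Y0.00 E1.9956

At z = 3.72 mm: the cube (footprint 27×23) is included at this height. The outline is a single polygon with 4 vertices. Extrusion per mm of travel: 0.4 × 0.12 / (π × 0.875²) = 0.019956. Accumulating E over each segment gives final E = 1.9956.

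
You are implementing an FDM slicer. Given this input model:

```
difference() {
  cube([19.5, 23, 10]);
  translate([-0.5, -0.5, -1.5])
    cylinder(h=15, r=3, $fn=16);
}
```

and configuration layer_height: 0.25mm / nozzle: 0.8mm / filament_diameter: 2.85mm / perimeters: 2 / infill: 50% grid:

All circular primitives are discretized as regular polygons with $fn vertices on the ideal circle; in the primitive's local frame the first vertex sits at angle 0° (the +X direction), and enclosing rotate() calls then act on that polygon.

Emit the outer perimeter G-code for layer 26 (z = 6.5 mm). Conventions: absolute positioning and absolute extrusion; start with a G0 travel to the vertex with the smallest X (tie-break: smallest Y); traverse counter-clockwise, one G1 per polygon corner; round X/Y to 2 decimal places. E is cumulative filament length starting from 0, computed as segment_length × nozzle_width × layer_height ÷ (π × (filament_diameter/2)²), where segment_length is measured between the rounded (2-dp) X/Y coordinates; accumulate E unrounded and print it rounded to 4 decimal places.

G0 X0.00 Y2.40 Z6.50
G1 X0.65 Y2.27 E0.0208
G1 X1.62 Y1.62 E0.0574
G1 X2.27 Y0.65 E0.0940
G1 X2.40 Y0.00 E0.1148
G1 X19.50 Y0.00 E0.6509
G1 X19.50 Y23.00 E1.3719
G1 X0.00 Y23.00 E1.9833
G1 X0.00 Y2.40 E2.6291

At z = 6.5 mm: the cube (footprint 19.5×23) is included at this height; the r=3 cylinder at (-0.5, -0.5) gives a regular 16-gon of circumradius 3 (constant along its height); After the difference (first − rest): starting from the 19.5×23 cube, the r=3 cylinder at (-0.5, -0.5) partially overlaps it — only the 4.19 mm² overlap (of its 27.55 mm²) is removed, clipping the outline — 1 connected region. The outline is a single polygon with 8 vertices. Extrusion per mm of travel: 0.8 × 0.25 / (π × 1.425²) = 0.031351. Accumulating E over each segment gives final E = 2.6291.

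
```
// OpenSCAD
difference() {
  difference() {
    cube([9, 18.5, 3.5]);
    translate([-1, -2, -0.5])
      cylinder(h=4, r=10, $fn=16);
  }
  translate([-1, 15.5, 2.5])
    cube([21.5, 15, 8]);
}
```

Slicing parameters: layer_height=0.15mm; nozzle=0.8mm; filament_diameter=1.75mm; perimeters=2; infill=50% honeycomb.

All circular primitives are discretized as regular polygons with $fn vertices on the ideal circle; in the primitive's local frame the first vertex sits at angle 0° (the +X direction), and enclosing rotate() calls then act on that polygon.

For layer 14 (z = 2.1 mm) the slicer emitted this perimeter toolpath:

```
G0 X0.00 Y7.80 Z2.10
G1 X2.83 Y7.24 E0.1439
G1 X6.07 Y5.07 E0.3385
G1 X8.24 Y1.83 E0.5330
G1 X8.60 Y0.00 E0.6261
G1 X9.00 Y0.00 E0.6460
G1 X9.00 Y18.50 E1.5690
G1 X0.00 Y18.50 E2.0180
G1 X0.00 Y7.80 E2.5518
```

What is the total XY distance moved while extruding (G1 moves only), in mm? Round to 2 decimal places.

Sum the Euclidean lengths of each G1 segment: total = 51.15 mm.

51.15 mm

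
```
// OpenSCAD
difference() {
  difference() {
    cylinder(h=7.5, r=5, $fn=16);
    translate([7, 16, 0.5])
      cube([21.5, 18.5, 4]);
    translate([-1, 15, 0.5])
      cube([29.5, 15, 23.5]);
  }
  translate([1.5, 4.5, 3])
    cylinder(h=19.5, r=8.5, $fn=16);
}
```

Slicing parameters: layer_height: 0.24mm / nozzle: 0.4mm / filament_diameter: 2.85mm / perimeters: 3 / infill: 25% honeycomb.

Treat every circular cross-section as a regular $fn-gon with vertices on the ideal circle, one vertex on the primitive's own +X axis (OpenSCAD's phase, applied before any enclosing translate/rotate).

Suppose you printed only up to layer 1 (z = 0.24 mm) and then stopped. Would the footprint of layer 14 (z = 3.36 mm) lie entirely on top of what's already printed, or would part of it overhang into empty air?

Compare the two slices. At z = 0.24: the cylinder: section is a regular 16-gon, circumradius r=5 (area = (16/2)·5.000²·sin(360°/16) = 76.54 mm²); the cube at (7, 16) does not reach this height (z outside [0.5, 4.5]); the cube at (-1, 15) is not intersected at this z (z outside [0.5, 24]); After the difference (first − rest): none of the subtracted shapes is present at this height, so the r=5 cylinder is unchanged — area = 76.54 mm²; the cylinder at (1.5, 4.5) does not reach this height (z outside [3, 22.5]); Subtracting the remaining from the first: none of the subtracted shapes is present at this height, so that combined region is unchanged — area = 76.54 mm². At z = 3.36: the cylinder: section is a regular 16-gon, circumradius r=5 (area = (16/2)·5.000²·sin(360°/16) = 76.54 mm²); the cube at (7, 16) (footprint 21.5×18.5) is included at this height (area 397.75 mm²); the 29.5×15 cube at (-1, 15) contributes its full rectangle (area 442.50 mm²); Taking the first minus the rest: starting from the r=5 cylinder (76.54 mm²), the 21.5×18.5 cube at (7, 16) misses the remaining region (no effect); the 29.5×15 cube at (-1, 15) misses the remaining region (no effect) — area = 76.54 mm²; the r=8.5 cylinder at (1.5, 4.5) gives a regular 16-gon of circumradius 8.5 (constant along its height) (area = (16/2)·8.500²·sin(360°/16) = 221.19 mm²); After the difference (first − rest): starting from that combined region (76.54 mm²), the r=8.5 cylinder at (1.5, 4.5) partially overlaps it — only the 68.45 mm² overlap (of its 221.19 mm²) is removed, clipping the outline — area = 8.09 mm². Checking containment: the cross-section at z = 3.36 is a subset of the cross-section at z = 0.24.

entirely on top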